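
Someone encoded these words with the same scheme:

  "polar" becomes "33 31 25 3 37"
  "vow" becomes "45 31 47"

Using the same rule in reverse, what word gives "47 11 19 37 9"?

p(#16)→33 and o(#15)→31: differences scale by 2, so n = 2·pos + 1. Each letter becomes 2×(its alphabet position, a=1..z=26) + 1.
Reversing it on 47 11 19 37 9: 47→(47−1)÷2=23=w, 11→(11−1)÷2=5=e, 19→(19−1)÷2=9=i, 37→(37−1)÷2=18=r, 9→(9−1)÷2=4=d.

weird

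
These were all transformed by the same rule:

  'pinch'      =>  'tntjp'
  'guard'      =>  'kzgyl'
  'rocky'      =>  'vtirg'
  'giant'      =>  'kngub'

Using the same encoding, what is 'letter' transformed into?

In pinch: p→t is +4, i→n is +5, n→t is +6, c→j is +7 — the shift increases by 1 each position. Each letter shifts forward by (position + 4), i.e. 4, 5, 6, … — the shift grows by one for each successive letter.
On letter: l+4=p, e+5=j, t+6=z, t+7=a, e+8=m, r+9=a.

pjzama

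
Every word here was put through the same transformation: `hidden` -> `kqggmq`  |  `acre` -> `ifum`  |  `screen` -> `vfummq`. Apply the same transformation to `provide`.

The rule splits by letter class: vowels +8, consonants +3.
On provide: p(cons)+3=s, r(cons)+3=u, o(vowel)+8=w, v(cons)+3=y, i(vowel)+8=q, d(cons)+3=g, e(vowel)+8=m.

suwyqgm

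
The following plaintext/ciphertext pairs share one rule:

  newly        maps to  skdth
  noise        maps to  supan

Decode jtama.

Letter i (0-indexed) is shifted by i+5, so successive shifts are 5, 6, 7, ….
Undoing it on jtama: j−5=e, t−6=n, a−7=t, m−8=e, a−9=r.

enter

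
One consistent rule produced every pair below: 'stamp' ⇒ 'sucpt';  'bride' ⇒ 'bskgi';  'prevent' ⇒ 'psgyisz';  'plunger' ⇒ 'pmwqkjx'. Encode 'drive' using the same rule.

Letter i (0-indexed) is shifted by i+0, so successive shifts are 0, 1, 2, ….
Applying it to drive: d+0=d, r+1=s, i+2=k, v+3=y, e+4=i.

dskyi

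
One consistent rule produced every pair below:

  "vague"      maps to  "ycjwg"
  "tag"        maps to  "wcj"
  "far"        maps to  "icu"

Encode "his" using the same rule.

The shift depends on letter class: consonant v→y is +3, but vowel a→c is +2. The rule splits by letter class: vowels +2, consonants +3.
For his: h(cons)+3=k, i(vowel)+2=k, s(cons)+3=v.

kkv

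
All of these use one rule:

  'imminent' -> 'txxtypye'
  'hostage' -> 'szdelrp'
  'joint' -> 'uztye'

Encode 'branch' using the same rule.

mclyns

Every letter moves 11 places later in the alphabet, wrapping around z→a.
On branch: b+11=m, r+11=c, a+11=l, n+11=y, c+11=n, h+11=s.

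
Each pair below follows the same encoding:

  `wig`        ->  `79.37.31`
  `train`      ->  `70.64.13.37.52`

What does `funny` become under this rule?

Each letter becomes 3×(its alphabet position, a=1..z=26) + 10.
Applying it to funny: f=6→28, u=21→73, n=14→52, n=14→52, y=25→85.

28.73.52.52.85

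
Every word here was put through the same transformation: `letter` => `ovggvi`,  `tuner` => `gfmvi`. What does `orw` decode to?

Each pair mirrors across the alphabet (l↔o, e↔v, t↔g): positions sum to 25. This is the alphabet-reversal cipher (Atbash): a becomes z, b becomes y, etc.
Undoing it on orw: o↔l, r↔i, w↔d.

lid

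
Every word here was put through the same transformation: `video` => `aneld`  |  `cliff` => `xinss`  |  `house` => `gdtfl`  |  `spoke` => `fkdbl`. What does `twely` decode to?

under

Each letter's alphabet position (a=0..z=25) is mapped through 7·x+9 mod 26 — an affine cipher.
Undoing it on twely: t(19)→15·(19−9)≡20=u; w(22)→15·(22−9)≡13=n; e(4)→15·(4−9)≡3=d; l(11)→15·(11−9)≡4=e; y(24)→15·(24−9)≡17=r (all mod 26).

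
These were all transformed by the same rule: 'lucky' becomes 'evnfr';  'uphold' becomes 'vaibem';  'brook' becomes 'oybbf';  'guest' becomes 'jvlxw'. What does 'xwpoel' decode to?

l(11)→e(4) and u(20)→v(21) fit y≡25x+15 (mod 26); the inverse of 25 mod 26 is 25. Treating letters as 0–25, the rule is x ↦ 25x + 15 (mod 26).
Decoding xwpoel: x(23)→25·(23−15)≡18=s; w(22)→25·(22−15)≡19=t; p(15)→25·(15−15)≡0=a; o(14)→25·(14−15)≡1=b; e(4)→25·(4−15)≡11=l; l(11)→25·(11−15)≡4=e (all mod 26).

stable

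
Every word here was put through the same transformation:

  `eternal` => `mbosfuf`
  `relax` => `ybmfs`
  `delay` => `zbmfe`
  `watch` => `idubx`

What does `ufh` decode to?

get

The output letters match the input read backwards, each shifted +1: eternal reversed is lanrete. Read the word backwards and shift each letter +1.
Reversing it on ufh: shift back: u−1=t, f−1=e, h−1=g → teg; then reverse → get.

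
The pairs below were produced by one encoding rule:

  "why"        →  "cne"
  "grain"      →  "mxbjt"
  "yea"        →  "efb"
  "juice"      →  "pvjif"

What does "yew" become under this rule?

efc

The shift depends on letter class: consonant w→c is +6, but vowel a→b is +1. Two shifts are in play — +1 for a/e/i/o/u, +6 for every other letter.
On yew: y(cons)+6=e, e(vowel)+1=f, w(cons)+6=c.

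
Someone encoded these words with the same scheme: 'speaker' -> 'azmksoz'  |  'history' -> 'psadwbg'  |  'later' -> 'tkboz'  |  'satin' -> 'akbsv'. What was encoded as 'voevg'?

newly

The shifts repeat in a cycle of length 2: positions 0,1,… shift by +8, +10, then the pattern repeats.
Decoding voevg: v−8=n, o−10=e, e−8=w, v−10=l, g−8=y.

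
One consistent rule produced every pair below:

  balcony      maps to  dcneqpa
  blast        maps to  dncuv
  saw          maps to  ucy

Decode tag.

rye

Compare letters: b→d is +2, a→c is +2, l→n is +2 — a constant shift. It's a constant shift of +2 (ROT2).
Undoing it on tag: t−2=r, a−2=y, g−2=e.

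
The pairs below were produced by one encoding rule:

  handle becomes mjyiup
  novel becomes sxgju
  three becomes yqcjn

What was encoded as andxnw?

vessel

Shifts by position in handle: pos 0: h→m (+5), pos 1: a→j (+9), pos 2: n→y (+11), pos 3: d→i (+5), pos 4: l→u (+9), pos 5: e→p (+11) — repeating every 3. It's a Vigenère-style cipher with numeric key [5,9,11]: position i shifts by key[i mod 3].
Reversing it on andxnw: a−5=v, n−9=e, d−11=s, x−5=s, n−9=e, w−11=l.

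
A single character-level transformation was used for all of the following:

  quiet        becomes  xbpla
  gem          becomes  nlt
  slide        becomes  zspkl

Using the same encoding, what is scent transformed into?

It's a constant shift of +7 (ROT7).
For scent: s+7=z, c+7=j, e+7=l, n+7=u, t+7=a.

zjlua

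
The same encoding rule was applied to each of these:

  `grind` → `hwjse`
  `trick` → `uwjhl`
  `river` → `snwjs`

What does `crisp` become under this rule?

dwjxq

Shifts by position in grind: pos 0: g→h (+1), pos 1: r→w (+5), pos 2: i→j (+1), pos 3: n→s (+5) — repeating every 2. A repeating key of period 2 is used — shifts +1, +5 over and over.
On crisp: c+1=d, r+5=w, i+1=j, s+5=x, p+1=q.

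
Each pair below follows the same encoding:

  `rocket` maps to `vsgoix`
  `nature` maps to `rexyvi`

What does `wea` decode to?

Each letter is shifted forward by 4 in the alphabet (a Caesar shift of +4).
Reversing it on wea: w−4=s, e−4=a, a−4=w.

saw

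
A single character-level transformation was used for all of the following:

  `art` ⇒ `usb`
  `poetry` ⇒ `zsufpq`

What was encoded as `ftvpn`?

The output letters match the input read backwards, each shifted +1: art reversed is tra. Two steps: reverse the string, then apply a Caesar shift of +1.
Decoding ftvpn: shift back: f−1=e, t−1=s, v−1=u, p−1=o, n−1=m → esuom; then reverse → mouse.

mouse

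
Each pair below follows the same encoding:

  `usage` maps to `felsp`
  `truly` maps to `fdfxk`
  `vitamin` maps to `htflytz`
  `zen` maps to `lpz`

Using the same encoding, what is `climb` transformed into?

The shift depends on letter class: consonant s→e is +12, but vowel u→f is +11. Two shifts are in play — +11 for a/e/i/o/u, +12 for every other letter.
For climb: c(cons)+12=o, l(cons)+12=x, i(vowel)+11=t, m(cons)+12=y, b(cons)+12=n.

oxtyn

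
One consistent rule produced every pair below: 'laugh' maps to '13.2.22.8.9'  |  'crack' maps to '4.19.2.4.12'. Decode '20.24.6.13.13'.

l is letter #12 and maps to 13: an offset of 1. Each letter is replaced by its alphabet position (a=1..z=26) + 1.
Reversing it on 20.24.6.13.13: 20→(20−1)÷1=19=s, 24→(24−1)÷1=23=w, 6→(6−1)÷1=5=e, 13→(13−1)÷1=12=l, 13→(13−1)÷1=12=l.

swell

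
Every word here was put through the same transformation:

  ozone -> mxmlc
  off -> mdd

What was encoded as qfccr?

sheet

Compare letters: o→m is +24, z→x is +24, o→m is +24 — a constant shift. Every letter moves 24 places later in the alphabet, wrapping around z→a.
Decoding qfccr: q−24=s, f−24=h, c−24=e, c−24=e, r−24=t.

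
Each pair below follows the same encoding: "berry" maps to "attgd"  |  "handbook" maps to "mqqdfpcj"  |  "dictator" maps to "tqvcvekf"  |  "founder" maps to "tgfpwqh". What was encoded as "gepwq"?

ounce

The output letters match the input read backwards, each shifted +2: berry reversed is yrreb. Two steps: reverse the string, then apply a Caesar shift of +2.
Reversing it on gepwq: shift back: g−2=e, e−2=c, p−2=n, w−2=u, q−2=o → ecnuo; then reverse → ounce.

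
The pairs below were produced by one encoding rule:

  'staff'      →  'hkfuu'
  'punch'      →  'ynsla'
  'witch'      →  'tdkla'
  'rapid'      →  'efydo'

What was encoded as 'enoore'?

s(18)→h(7) and t(19)→k(10) fit y≡3x+5 (mod 26); the inverse of 3 mod 26 is 9. This is an affine cipher: with a=0,…,z=25, each position x becomes (3x+5) mod 26.
Decoding enoore: e(4)→9·(4−5)≡17=r; n(13)→9·(13−5)≡20=u; o(14)→9·(14−5)≡3=d; o(14)→9·(14−5)≡3=d; r(17)→9·(17−5)≡4=e; e(4)→9·(4−5)≡17=r (all mod 26).

rudder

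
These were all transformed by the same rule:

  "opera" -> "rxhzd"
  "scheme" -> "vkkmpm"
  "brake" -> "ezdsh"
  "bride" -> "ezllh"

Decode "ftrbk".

cloth

Shifts by position in opera: pos 0: o→r (+3), pos 1: p→x (+8), pos 2: e→h (+3), pos 3: r→z (+8) — repeating every 2. A repeating key of period 2 is used — shifts +3, +8 over and over.
Undoing it on ftrbk: f−3=c, t−8=l, r−3=o, b−8=t, k−3=h.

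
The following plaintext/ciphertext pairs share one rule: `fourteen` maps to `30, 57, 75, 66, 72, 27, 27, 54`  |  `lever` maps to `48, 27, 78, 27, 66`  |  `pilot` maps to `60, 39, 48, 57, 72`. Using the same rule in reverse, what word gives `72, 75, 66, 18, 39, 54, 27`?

turbine

With a=1..z=26, the number is 3·pos + 12.
Undoing it on 72, 75, 66, 18, 39, 54, 27: 72→(72−12)÷3=20=t, 75→(75−12)÷3=21=u, 66→(66−12)÷3=18=r, 18→(18−12)÷3=2=b, 39→(39−12)÷3=9=i, 54→(54−12)÷3=14=n, 27→(27−12)÷3=5=e.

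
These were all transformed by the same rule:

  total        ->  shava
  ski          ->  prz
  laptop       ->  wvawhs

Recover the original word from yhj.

The output letters match the input read backwards, each shifted +7: total reversed is latot. Read the word backwards and shift each letter +7.
Undoing it on yhj: shift back: y−7=r, h−7=a, j−7=c → rac; then reverse → car.

car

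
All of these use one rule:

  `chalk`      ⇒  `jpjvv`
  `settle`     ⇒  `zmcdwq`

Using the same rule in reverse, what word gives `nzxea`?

group

In chalk: c→j is +7, h→p is +8, a→j is +9, l→v is +10 — the shift increases by 1 each position. Letter i (0-indexed) is shifted by i+7, so successive shifts are 7, 8, 9, ….
Reversing it on nzxea: n−7=g, z−8=r, x−9=o, e−10=u, a−11=p.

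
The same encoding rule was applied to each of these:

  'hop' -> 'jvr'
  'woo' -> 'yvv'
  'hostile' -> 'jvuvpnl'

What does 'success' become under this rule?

ubeeluu

The shift depends on letter class: consonant h→j is +2, but vowel o→v is +7. Two shifts are in play — +7 for a/e/i/o/u, +2 for every other letter.
For success: s(cons)+2=u, u(vowel)+7=b, c(cons)+2=e, c(cons)+2=e, e(vowel)+7=l, s(cons)+2=u, s(cons)+2=u.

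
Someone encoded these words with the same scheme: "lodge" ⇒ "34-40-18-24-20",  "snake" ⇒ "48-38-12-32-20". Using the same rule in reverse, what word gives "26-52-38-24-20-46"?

Each letter becomes 2×(its alphabet position, a=1..z=26) + 10.
Undoing it on 26-52-38-24-20-46: 26→(26−10)÷2=8=h, 52→(52−10)÷2=21=u, 38→(38−10)÷2=14=n, 24→(24−10)÷2=7=g, 20→(20−10)÷2=5=e, 46→(46−10)÷2=18=r.

hunger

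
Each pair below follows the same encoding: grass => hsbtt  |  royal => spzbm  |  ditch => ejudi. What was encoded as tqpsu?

Compare letters: g→h is +1, r→s is +1, a→b is +1 — a constant shift. Each letter is shifted forward by 1 in the alphabet (a Caesar shift of +1).
Decoding tqpsu: t−1=s, q−1=p, p−1=o, s−1=r, u−1=t.

sport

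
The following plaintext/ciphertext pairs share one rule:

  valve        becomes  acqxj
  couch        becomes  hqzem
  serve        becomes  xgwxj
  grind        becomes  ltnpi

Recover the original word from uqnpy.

A repeating key of period 2 is used — shifts +5, +2 over and over.
Undoing it on uqnpy: u−5=p, q−2=o, n−5=i, p−2=n, y−5=t.

point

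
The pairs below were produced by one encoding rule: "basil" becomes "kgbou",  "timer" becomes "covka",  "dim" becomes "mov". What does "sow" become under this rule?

The shift depends on letter class: consonant b→k is +9, but vowel a→g is +6. Vowels shift forward by 6 and consonants shift forward by 9.
For sow: s(cons)+9=b, o(vowel)+6=u, w(cons)+9=f.

buf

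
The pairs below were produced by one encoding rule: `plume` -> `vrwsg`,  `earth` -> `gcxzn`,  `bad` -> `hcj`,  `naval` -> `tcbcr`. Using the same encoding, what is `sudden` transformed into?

ywjjgt

The shift depends on letter class: consonant p→v is +6, but vowel u→w is +2. Two shifts are in play — +2 for a/e/i/o/u, +6 for every other letter.
Applying it to sudden: s(cons)+6=y, u(vowel)+2=w, d(cons)+6=j, d(cons)+6=j, e(vowel)+2=g, n(cons)+6=t.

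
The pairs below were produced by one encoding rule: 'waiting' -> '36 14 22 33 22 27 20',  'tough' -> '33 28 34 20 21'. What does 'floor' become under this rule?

The number is (letter's place in the alphabet, a=1) + 13.
For floor: f=6→19, l=12→25, o=15→28, o=15→28, r=18→31.

19 25 28 28 31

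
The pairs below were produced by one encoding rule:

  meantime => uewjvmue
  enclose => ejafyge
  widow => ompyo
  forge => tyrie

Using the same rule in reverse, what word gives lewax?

m(12)→u(20) and e(4)→e(4) fit y≡15x+22 (mod 26); the inverse of 15 mod 26 is 7. Each letter's alphabet position (a=0..z=25) is mapped through 15·x+22 mod 26 — an affine cipher.
Reversing it on lewax: l(11)→7·(11−22)≡1=b; e(4)→7·(4−22)≡4=e; w(22)→7·(22−22)≡0=a; a(0)→7·(0−22)≡2=c; x(23)→7·(23−22)≡7=h (all mod 26).

beach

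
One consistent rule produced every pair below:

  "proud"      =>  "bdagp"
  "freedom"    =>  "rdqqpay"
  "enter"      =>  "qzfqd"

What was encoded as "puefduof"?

Each letter is shifted forward by 12 in the alphabet (a Caesar shift of +12).
Decoding puefduof: p−12=d, u−12=i, e−12=s, f−12=t, d−12=r, u−12=i, o−12=c, f−12=t.

district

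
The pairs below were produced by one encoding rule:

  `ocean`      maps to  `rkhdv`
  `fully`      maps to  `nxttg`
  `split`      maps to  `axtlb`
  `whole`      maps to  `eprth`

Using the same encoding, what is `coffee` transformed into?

The rule splits by letter class: vowels +3, consonants +8.
For coffee: c(cons)+8=k, o(vowel)+3=r, f(cons)+8=n, f(cons)+8=n, e(vowel)+3=h, e(vowel)+3=h.

krnnhh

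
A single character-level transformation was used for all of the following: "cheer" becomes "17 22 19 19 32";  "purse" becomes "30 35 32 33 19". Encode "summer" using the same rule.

33 35 27 27 19 32

The number is (letter's place in the alphabet, a=1) + 14.
For summer: s=19→33, u=21→35, m=13→27, m=13→27, e=5→19, r=18→32.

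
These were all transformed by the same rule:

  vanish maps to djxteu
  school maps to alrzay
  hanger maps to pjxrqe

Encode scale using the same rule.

Each letter shifts forward by (position + 8), i.e. 8, 9, 10, … — the shift grows by one for each successive letter.
On scale: s+8=a, c+9=l, a+10=k, l+11=w, e+12=q.

alkwq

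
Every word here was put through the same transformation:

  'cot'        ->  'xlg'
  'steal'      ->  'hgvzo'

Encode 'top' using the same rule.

glk

Each pair mirrors across the alphabet (c↔x, o↔l, t↔g): positions sum to 25. Each letter is replaced by its mirror in the alphabet: a↔z, b↔y, c↔x, and so on (the Atbash cipher).
On top: t↔g, o↔l, p↔k.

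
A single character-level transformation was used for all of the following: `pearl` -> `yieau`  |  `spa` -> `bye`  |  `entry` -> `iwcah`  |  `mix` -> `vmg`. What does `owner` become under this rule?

The shift depends on letter class: consonant p→y is +9, but vowel e→i is +4. Vowels shift forward by 4 and consonants shift forward by 9.
Applying it to owner: o(vowel)+4=s, w(cons)+9=f, n(cons)+9=w, e(vowel)+4=i, r(cons)+9=a.

sfwia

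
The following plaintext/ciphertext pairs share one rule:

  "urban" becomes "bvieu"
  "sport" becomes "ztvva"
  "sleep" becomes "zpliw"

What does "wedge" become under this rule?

dikkl

Shifts by position in urban: pos 0: u→b (+7), pos 1: r→v (+4), pos 2: b→i (+7), pos 3: a→e (+4) — repeating every 2. The shifts repeat in a cycle of length 2: positions 0,1,… shift by +7, +4, then the pattern repeats.
Applying it to wedge: w+7=d, e+4=i, d+7=k, g+4=k, e+7=l.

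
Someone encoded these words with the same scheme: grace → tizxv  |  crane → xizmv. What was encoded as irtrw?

Each pair mirrors across the alphabet (g↔t, r↔i, a↔z): positions sum to 25. This is the alphabet-reversal cipher (Atbash): a becomes z, b becomes y, etc.
Decoding irtrw: i↔r, r↔i, t↔g, r↔i, w↔d.

rigid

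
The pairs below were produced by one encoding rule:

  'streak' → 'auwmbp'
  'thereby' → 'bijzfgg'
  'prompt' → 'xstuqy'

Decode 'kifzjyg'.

A repeating key of period 3 is used — shifts +8, +1, +5 over and over.
Undoing it on kifzjyg: k−8=c, i−1=h, f−5=a, z−8=r, j−1=i, y−5=t, g−8=y.

charity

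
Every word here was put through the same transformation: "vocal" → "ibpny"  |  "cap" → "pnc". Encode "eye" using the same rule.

Compare letters: v→i is +13, o→b is +13, c→p is +13 — a constant shift. It's a constant shift of +13 (ROT13).
Applying it to eye: e+13=r, y+13=l, e+13=r.

rlr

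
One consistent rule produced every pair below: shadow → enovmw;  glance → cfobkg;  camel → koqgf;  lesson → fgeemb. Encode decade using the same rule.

vgkovg

s(18)→e(4) and h(7)→n(13) fit y≡11x+14 (mod 26); the inverse of 11 mod 26 is 19. Treating letters as 0–25, the rule is x ↦ 11x + 14 (mod 26).
Applying it to decade: d(3)→11·3+14≡21=v; e(4)→11·4+14≡6=g; c(2)→11·2+14≡10=k; a(0)→11·0+14≡14=o; d(3)→11·3+14≡21=v; e(4)→11·4+14≡6=g (all mod 26).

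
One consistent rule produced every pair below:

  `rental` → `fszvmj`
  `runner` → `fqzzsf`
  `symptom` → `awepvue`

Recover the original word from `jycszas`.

license

r(17)→f(5) and e(4)→s(18) fit y≡21x+12 (mod 26); the inverse of 21 mod 26 is 5. This is an affine cipher: with a=0,…,z=25, each position x becomes (21x+12) mod 26.
Decoding jycszas: j(9)→5·(9−12)≡11=l; y(24)→5·(24−12)≡8=i; c(2)→5·(2−12)≡2=c; s(18)→5·(18−12)≡4=e; z(25)→5·(25−12)≡13=n; a(0)→5·(0−12)≡18=s; s(18)→5·(18−12)≡4=e (all mod 26).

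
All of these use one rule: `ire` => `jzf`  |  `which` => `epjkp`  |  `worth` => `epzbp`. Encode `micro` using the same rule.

ujkzp

The shift depends on letter class: consonant r→z is +8, but vowel i→j is +1. Vowels shift forward by 1 and consonants shift forward by 8.
On micro: m(cons)+8=u, i(vowel)+1=j, c(cons)+8=k, r(cons)+8=z, o(vowel)+1=p.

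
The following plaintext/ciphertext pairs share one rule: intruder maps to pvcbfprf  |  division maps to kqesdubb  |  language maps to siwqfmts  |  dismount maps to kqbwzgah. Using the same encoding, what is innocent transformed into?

Letter i (0-indexed) is shifted by i+7, so successive shifts are 7, 8, 9, ….
Applying it to innocent: i+7=p, n+8=v, n+9=w, o+10=y, c+11=n, e+12=q, n+13=a, t+14=h.

pvwynqah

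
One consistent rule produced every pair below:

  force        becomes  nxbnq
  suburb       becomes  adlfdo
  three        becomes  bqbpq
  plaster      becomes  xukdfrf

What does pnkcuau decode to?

hearing

In force: f→n is +8, o→x is +9, r→b is +10, c→n is +11 — the shift increases by 1 each position. Each letter shifts forward by (position + 8), i.e. 8, 9, 10, … — the shift grows by one for each successive letter.
Undoing it on pnkcuau: p−8=h, n−9=e, k−10=a, c−11=r, u−12=i, a−13=n, u−14=g.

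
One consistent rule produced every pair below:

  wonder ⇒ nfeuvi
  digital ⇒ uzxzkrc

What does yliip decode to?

Compare letters: w→n is +17, o→f is +17, n→e is +17 — a constant shift. Each letter is shifted forward by 17 in the alphabet (a Caesar shift of +17).
Reversing it on yliip: y−17=h, l−17=u, i−17=r, i−17=r, p−17=y.

hurry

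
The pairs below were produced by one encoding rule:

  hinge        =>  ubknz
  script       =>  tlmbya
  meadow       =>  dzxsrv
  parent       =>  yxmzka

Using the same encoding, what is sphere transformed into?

h(7)→u(20) and i(8)→b(1) fit y≡7x+23 (mod 26); the inverse of 7 mod 26 is 15. This is an affine cipher: with a=0,…,z=25, each position x becomes (7x+23) mod 26.
Applying it to sphere: s(18)→7·18+23≡19=t; p(15)→7·15+23≡24=y; h(7)→7·7+23≡20=u; e(4)→7·4+23≡25=z; r(17)→7·17+23≡12=m; e(4)→7·4+23≡25=z (all mod 26).

tyuzmz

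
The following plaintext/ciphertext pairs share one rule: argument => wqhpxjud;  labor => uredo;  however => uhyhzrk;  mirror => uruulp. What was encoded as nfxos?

pluck

The output letters match the input read backwards, each shifted +3: argument reversed is tnemugra. Two steps: reverse the string, then apply a Caesar shift of +3.
Decoding nfxos: shift back: n−3=k, f−3=c, x−3=u, o−3=l, s−3=p → kculp; then reverse → pluck.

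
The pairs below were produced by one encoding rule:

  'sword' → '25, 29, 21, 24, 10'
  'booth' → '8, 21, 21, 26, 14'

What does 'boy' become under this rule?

s is letter #19 and maps to 25: an offset of 6. Each letter is replaced by its alphabet position (a=1..z=26) + 6.
For boy: b=2→8, o=15→21, y=25→31.

8, 21, 31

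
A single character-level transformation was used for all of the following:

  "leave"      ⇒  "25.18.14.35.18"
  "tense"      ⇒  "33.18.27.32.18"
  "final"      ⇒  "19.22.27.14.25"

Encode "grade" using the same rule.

20.31.14.17.18

Each letter is replaced by its alphabet position (a=1..z=26) + 13.
On grade: g=7→20, r=18→31, a=1→14, d=4→17, e=5→18.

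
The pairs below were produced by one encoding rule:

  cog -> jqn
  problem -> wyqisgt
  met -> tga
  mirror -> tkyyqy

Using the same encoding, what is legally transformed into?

The shift depends on letter class: consonant c→j is +7, but vowel o→q is +2. Two shifts are in play — +2 for a/e/i/o/u, +7 for every other letter.
Applying it to legally: l(cons)+7=s, e(vowel)+2=g, g(cons)+7=n, a(vowel)+2=c, l(cons)+7=s, l(cons)+7=s, y(cons)+7=f.

sgncssf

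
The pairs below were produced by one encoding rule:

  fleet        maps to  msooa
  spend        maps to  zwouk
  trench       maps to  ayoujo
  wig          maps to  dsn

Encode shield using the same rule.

The shift depends on letter class: consonant f→m is +7, but vowel e→o is +10. The rule splits by letter class: vowels +10, consonants +7.
For shield: s(cons)+7=z, h(cons)+7=o, i(vowel)+10=s, e(vowel)+10=o, l(cons)+7=s, d(cons)+7=k.

zososk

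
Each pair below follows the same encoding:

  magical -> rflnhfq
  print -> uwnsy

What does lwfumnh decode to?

graphic

Every letter moves 5 places later in the alphabet, wrapping around z→a.
Undoing it on lwfumnh: l−5=g, w−5=r, f−5=a, u−5=p, m−5=h, n−5=i, h−5=c.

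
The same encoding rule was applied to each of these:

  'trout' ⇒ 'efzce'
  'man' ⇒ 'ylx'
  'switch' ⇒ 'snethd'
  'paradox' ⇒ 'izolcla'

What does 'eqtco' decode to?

The output letters match the input read backwards, each shifted +11: trout reversed is tuort. Two steps: reverse the string, then apply a Caesar shift of +11.
Reversing it on eqtco: shift back: e−11=t, q−11=f, t−11=i, c−11=r, o−11=d → tfird; then reverse → drift.

drift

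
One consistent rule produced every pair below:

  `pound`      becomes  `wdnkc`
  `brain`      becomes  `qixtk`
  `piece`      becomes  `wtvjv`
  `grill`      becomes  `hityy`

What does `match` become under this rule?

p(15)→w(22) and o(14)→d(3) fit y≡19x+23 (mod 26); the inverse of 19 mod 26 is 11. Treating letters as 0–25, the rule is x ↦ 19x + 23 (mod 26).
Applying it to match: m(12)→19·12+23≡17=r; a(0)→19·0+23≡23=x; t(19)→19·19+23≡20=u; c(2)→19·2+23≡9=j; h(7)→19·7+23≡0=a (all mod 26).

rxuja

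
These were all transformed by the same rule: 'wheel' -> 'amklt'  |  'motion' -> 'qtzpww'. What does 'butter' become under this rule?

fzzama

In wheel: w→a is +4, h→m is +5, e→k is +6, e→l is +7 — the shift increases by 1 each position. Each letter shifts forward by (position + 4), i.e. 4, 5, 6, … — the shift grows by one for each successive letter.
For butter: b+4=f, u+5=z, t+6=z, t+7=a, e+8=m, r+9=a.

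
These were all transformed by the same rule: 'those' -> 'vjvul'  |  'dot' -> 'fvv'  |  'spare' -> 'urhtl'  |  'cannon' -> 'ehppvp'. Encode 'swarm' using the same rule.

uyhto

The shift depends on letter class: consonant t→v is +2, but vowel o→v is +7. Two shifts are in play — +7 for a/e/i/o/u, +2 for every other letter.
Applying it to swarm: s(cons)+2=u, w(cons)+2=y, a(vowel)+7=h, r(cons)+2=t, m(cons)+2=o.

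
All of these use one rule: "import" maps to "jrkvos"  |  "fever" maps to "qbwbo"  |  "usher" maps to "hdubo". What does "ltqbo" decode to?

i(8)→j(9) and m(12)→r(17) fit y≡15x+19 (mod 26); the inverse of 15 mod 26 is 7. Each letter's alphabet position (a=0..z=25) is mapped through 15·x+19 mod 26 — an affine cipher.
Reversing it on ltqbo: l(11)→7·(11−19)≡22=w; t(19)→7·(19−19)≡0=a; q(16)→7·(16−19)≡5=f; b(1)→7·(1−19)≡4=e; o(14)→7·(14−19)≡17=r (all mod 26).

wafer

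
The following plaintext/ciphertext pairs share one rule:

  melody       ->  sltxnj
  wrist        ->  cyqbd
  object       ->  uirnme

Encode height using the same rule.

nlqpre

Each letter shifts forward by (position + 6), i.e. 6, 7, 8, … — the shift grows by one for each successive letter.
Applying it to height: h+6=n, e+7=l, i+8=q, g+9=p, h+10=r, t+11=e.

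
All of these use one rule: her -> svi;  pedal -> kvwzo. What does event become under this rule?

vevmg

Each pair mirrors across the alphabet (h↔s, e↔v, r↔i): positions sum to 25. This is the alphabet-reversal cipher (Atbash): a becomes z, b becomes y, etc.
For event: e↔v, v↔e, e↔v, n↔m, t↔g.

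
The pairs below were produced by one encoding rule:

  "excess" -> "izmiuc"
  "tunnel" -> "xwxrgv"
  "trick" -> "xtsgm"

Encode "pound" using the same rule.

Shifts by position in excess: pos 0: e→i (+4), pos 1: x→z (+2), pos 2: c→m (+10), pos 3: e→i (+4), pos 4: s→u (+2), pos 5: s→c (+10) — repeating every 3. It's a Vigenère-style cipher with numeric key [4,2,10]: position i shifts by key[i mod 3].
For pound: p+4=t, o+2=q, u+10=e, n+4=r, d+2=f.

tqerf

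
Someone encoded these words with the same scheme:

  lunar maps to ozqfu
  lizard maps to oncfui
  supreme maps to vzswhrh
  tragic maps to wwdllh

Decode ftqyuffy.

The shifts repeat in a cycle of length 2: positions 0,1,… shift by +3, +5, then the pattern repeats.
Undoing it on ftqyuffy: f−3=c, t−5=o, q−3=n, y−5=t, u−3=r, f−5=a, f−3=c, y−5=t.

contract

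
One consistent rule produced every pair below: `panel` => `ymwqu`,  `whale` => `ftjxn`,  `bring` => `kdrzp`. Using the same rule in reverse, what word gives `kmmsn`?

badge

It's a Vigenère-style cipher with numeric key [9,12]: position i shifts by key[i mod 2].
Reversing it on kmmsn: k−9=b, m−12=a, m−9=d, s−12=g, n−9=e.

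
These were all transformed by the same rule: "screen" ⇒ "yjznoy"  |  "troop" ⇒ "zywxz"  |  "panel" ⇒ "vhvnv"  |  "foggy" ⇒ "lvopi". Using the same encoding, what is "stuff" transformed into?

In screen: s→y is +6, c→j is +7, r→z is +8, e→n is +9 — the shift increases by 1 each position. Letter i (0-indexed) is shifted by i+6, so successive shifts are 6, 7, 8, ….
Applying it to stuff: s+6=y, t+7=a, u+8=c, f+9=o, f+10=p.

yacop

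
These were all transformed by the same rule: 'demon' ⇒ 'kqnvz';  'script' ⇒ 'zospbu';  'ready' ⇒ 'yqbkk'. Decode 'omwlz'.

haven

Shifts by position in demon: pos 0: d→k (+7), pos 1: e→q (+12), pos 2: m→n (+1), pos 3: o→v (+7), pos 4: n→z (+12) — repeating every 3. The shifts repeat in a cycle of length 3: positions 0,1,… shift by +7, +12, +1, then the pattern repeats.
Undoing it on omwlz: o−7=h, m−12=a, w−1=v, l−7=e, z−12=n.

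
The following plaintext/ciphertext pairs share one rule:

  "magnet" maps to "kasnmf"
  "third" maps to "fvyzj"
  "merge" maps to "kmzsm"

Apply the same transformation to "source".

cqizgm

m(12)→k(10) and a(0)→a(0) fit y≡3x+0 (mod 26); the inverse of 3 mod 26 is 9. This is an affine cipher: with a=0,…,z=25, each position x becomes (3x+0) mod 26.
Applying it to source: s(18)→3·18+0≡2=c; o(14)→3·14+0≡16=q; u(20)→3·20+0≡8=i; r(17)→3·17+0≡25=z; c(2)→3·2+0≡6=g; e(4)→3·4+0≡12=m (all mod 26).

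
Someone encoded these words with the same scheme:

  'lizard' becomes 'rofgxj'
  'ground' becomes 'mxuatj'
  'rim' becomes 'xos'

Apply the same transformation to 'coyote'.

Compare letters: l→r is +6, i→o is +6, z→f is +6 — a constant shift. It's a constant shift of +6 (ROT6).
On coyote: c+6=i, o+6=u, y+6=e, o+6=u, t+6=z, e+6=k.

iueuzk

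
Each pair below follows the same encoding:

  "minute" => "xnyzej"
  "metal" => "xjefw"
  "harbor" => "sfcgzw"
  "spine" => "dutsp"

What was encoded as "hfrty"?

wagon

Shifts by position in minute: pos 0: m→x (+11), pos 1: i→n (+5), pos 2: n→y (+11), pos 3: u→z (+5) — repeating every 2. A repeating key of period 2 is used — shifts +11, +5 over and over.
Undoing it on hfrty: h−11=w, f−5=a, r−11=g, t−5=o, y−11=n.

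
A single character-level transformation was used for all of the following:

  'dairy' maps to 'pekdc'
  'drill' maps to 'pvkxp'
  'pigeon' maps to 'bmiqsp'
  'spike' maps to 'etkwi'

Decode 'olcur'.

chain

It's a Vigenère-style cipher with numeric key [12,4,2]: position i shifts by key[i mod 3].
Undoing it on olcur: o−12=c, l−4=h, c−2=a, u−12=i, r−4=n.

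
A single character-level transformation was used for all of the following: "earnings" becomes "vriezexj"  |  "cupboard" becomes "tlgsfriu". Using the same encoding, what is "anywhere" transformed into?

repnyviv

Compare letters: e→v is +17, a→r is +17, r→i is +17 — a constant shift. Each letter is shifted forward by 17 in the alphabet (a Caesar shift of +17).
Applying it to anywhere: a+17=r, n+17=e, y+17=p, w+17=n, h+17=y, e+17=v, r+17=i, e+17=v.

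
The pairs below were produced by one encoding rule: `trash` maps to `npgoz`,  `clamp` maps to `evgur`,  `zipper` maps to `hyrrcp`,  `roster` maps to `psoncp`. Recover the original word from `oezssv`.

school

Treating letters as 0–25, the rule is x ↦ 25x + 6 (mod 26).
Undoing it on oezssv: o(14)→25·(14−6)≡18=s; e(4)→25·(4−6)≡2=c; z(25)→25·(25−6)≡7=h; s(18)→25·(18−6)≡14=o; s(18)→25·(18−6)≡14=o; v(21)→25·(21−6)≡11=l (all mod 26).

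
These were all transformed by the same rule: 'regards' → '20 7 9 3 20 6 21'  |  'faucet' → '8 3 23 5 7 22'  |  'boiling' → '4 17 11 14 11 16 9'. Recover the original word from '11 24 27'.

r is letter #18 and maps to 20: an offset of 2. The number is (letter's place in the alphabet, a=1) + 2.
Undoing it on 11 24 27: 11→(11−2)÷1=9=i, 24→(24−2)÷1=22=v, 27→(27−2)÷1=25=y.

ivy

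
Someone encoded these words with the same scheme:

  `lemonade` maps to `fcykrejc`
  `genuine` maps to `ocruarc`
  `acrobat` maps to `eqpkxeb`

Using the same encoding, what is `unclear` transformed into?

l(11)→f(5) and e(4)→c(2) fit y≡19x+4 (mod 26); the inverse of 19 mod 26 is 11. Each letter's alphabet position (a=0..z=25) is mapped through 19·x+4 mod 26 — an affine cipher.
For unclear: u(20)→19·20+4≡20=u; n(13)→19·13+4≡17=r; c(2)→19·2+4≡16=q; l(11)→19·11+4≡5=f; e(4)→19·4+4≡2=c; a(0)→19·0+4≡4=e; r(17)→19·17+4≡15=p (all mod 26).

urqfcep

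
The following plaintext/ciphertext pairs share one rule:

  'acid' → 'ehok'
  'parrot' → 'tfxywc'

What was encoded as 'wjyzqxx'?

session

In acid: a→e is +4, c→h is +5, i→o is +6, d→k is +7 — the shift increases by 1 each position. Letter i (0-indexed) is shifted by i+4, so successive shifts are 4, 5, 6, ….
Reversing it on wjyzqxx: w−4=s, j−5=e, y−6=s, z−7=s, q−8=i, x−9=o, x−10=n.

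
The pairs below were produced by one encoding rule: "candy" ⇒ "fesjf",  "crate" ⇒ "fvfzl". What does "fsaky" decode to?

cover

In candy: c→f is +3, a→e is +4, n→s is +5, d→j is +6 — the shift increases by 1 each position. The shift increases by 1 at each position, starting from +3: 3, 4, 5, ….
Decoding fsaky: f−3=c, s−4=o, a−5=v, k−6=e, y−7=r.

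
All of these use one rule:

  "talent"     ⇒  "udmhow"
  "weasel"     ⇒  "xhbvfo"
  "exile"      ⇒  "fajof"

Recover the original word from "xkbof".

whale

The shifts repeat in a cycle of length 2: positions 0,1,… shift by +1, +3, then the pattern repeats.
Reversing it on xkbof: x−1=w, k−3=h, b−1=a, o−3=l, f−1=e.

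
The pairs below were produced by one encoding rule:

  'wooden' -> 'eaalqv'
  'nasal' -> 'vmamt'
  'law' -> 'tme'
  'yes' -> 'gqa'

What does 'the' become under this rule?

The shift depends on letter class: consonant w→e is +8, but vowel o→a is +12. Two shifts are in play — +12 for a/e/i/o/u, +8 for every other letter.
On the: t(cons)+8=b, h(cons)+8=p, e(vowel)+12=q.

bpq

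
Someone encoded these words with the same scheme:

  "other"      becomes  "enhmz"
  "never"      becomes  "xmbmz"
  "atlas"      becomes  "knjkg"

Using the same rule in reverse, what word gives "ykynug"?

cactus

o(14)→e(4) and t(19)→n(13) fit y≡7x+10 (mod 26); the inverse of 7 mod 26 is 15. Each letter's alphabet position (a=0..z=25) is mapped through 7·x+10 mod 26 — an affine cipher.
Reversing it on ykynug: y(24)→15·(24−10)≡2=c; k(10)→15·(10−10)≡0=a; y(24)→15·(24−10)≡2=c; n(13)→15·(13−10)≡19=t; u(20)→15·(20−10)≡20=u; g(6)→15·(6−10)≡18=s (all mod 26).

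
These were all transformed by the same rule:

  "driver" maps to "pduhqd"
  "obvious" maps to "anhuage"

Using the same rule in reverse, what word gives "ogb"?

cup

Compare letters: d→p is +12, r→d is +12, i→u is +12 — a constant shift. This is a Caesar cipher with shift 12.
Reversing it on ogb: o−12=c, g−12=u, b−12=p.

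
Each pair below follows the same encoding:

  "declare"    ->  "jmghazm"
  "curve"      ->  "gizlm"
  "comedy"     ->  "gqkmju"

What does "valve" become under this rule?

lahlm

Each letter's alphabet position (a=0..z=25) is mapped through 3·x+0 mod 26 — an affine cipher.
On valve: v(21)→3·21+0≡11=l; a(0)→3·0+0≡0=a; l(11)→3·11+0≡7=h; v(21)→3·21+0≡11=l; e(4)→3·4+0≡12=m (all mod 26).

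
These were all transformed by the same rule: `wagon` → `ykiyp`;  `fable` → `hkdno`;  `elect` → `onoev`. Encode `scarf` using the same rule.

uekth

The shift depends on letter class: consonant w→y is +2, but vowel a→k is +10. The rule splits by letter class: vowels +10, consonants +2.
Applying it to scarf: s(cons)+2=u, c(cons)+2=e, a(vowel)+10=k, r(cons)+2=t, f(cons)+2=h.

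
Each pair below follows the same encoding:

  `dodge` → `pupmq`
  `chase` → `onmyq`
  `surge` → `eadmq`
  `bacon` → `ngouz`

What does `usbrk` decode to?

Shifts by position in dodge: pos 0: d→p (+12), pos 1: o→u (+6), pos 2: d→p (+12), pos 3: g→m (+6) — repeating every 2. A repeating key of period 2 is used — shifts +12, +6 over and over.
Decoding usbrk: u−12=i, s−6=m, b−12=p, r−6=l, k−12=y.

imply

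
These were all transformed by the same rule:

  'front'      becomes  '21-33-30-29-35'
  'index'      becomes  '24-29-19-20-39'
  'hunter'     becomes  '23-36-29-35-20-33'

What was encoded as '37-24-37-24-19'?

Letters become their 1-based position plus 15 (so a→16, b→17, …).
Decoding 37-24-37-24-19: 37→(37−15)÷1=22=v, 24→(24−15)÷1=9=i, 37→(37−15)÷1=22=v, 24→(24−15)÷1=9=i, 19→(19−15)÷1=4=d.

vivid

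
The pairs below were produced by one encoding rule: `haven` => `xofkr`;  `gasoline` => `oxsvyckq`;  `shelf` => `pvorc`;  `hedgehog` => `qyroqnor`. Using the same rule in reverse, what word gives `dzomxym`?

The output letters match the input read backwards, each shifted +10: haven reversed is nevah. The word is reversed, then every letter is shifted forward by 10.
Undoing it on dzomxym: shift back: d−10=t, z−10=p, o−10=e, m−10=c, x−10=n, y−10=o, m−10=c → tpecnoc; then reverse → concept.

concept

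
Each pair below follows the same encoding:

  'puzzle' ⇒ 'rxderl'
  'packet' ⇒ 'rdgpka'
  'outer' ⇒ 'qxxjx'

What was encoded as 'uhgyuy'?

sector

In puzzle: p→r is +2, u→x is +3, z→d is +4, z→e is +5 — the shift increases by 1 each position. Letter i (0-indexed) is shifted by i+2, so successive shifts are 2, 3, 4, ….
Reversing it on uhgyuy: u−2=s, h−3=e, g−4=c, y−5=t, u−6=o, y−7=r.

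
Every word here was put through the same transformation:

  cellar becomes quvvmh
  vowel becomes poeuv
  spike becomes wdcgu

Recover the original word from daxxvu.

puzzle

c(2)→q(16) and e(4)→u(20) fit y≡15x+12 (mod 26); the inverse of 15 mod 26 is 7. Treating letters as 0–25, the rule is x ↦ 15x + 12 (mod 26).
Reversing it on daxxvu: d(3)→7·(3−12)≡15=p; a(0)→7·(0−12)≡20=u; x(23)→7·(23−12)≡25=z; x(23)→7·(23−12)≡25=z; v(21)→7·(21−12)≡11=l; u(20)→7·(20−12)≡4=e (all mod 26).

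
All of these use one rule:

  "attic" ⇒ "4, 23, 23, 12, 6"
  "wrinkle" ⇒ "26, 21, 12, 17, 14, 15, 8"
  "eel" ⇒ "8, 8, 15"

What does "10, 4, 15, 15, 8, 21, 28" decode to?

gallery

a is letter #1 and maps to 4: an offset of 3. Each letter is replaced by its alphabet position (a=1..z=26) + 3.
Reversing it on 10, 4, 15, 15, 8, 21, 28: 10→(10−3)÷1=7=g, 4→(4−3)÷1=1=a, 15→(15−3)÷1=12=l, 15→(15−3)÷1=12=l, 8→(8−3)÷1=5=e, 21→(21−3)÷1=18=r, 28→(28−3)÷1=25=y.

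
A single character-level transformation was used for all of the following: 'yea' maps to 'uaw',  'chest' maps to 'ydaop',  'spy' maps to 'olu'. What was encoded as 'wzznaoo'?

Compare letters: y→u is +22, e→a is +22, a→w is +22 — a constant shift. It's a constant shift of +22 (ROT22).
Undoing it on wzznaoo: w−22=a, z−22=d, z−22=d, n−22=r, a−22=e, o−22=s, o−22=s.

address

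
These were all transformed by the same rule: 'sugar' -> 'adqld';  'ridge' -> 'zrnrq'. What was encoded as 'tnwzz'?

In sugar: s→a is +8, u→d is +9, g→q is +10, a→l is +11 — the shift increases by 1 each position. Each letter shifts forward by (position + 8), i.e. 8, 9, 10, … — the shift grows by one for each successive letter.
Decoding tnwzz: t−8=l, n−9=e, w−10=m, z−11=o, z−12=n.

lemon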